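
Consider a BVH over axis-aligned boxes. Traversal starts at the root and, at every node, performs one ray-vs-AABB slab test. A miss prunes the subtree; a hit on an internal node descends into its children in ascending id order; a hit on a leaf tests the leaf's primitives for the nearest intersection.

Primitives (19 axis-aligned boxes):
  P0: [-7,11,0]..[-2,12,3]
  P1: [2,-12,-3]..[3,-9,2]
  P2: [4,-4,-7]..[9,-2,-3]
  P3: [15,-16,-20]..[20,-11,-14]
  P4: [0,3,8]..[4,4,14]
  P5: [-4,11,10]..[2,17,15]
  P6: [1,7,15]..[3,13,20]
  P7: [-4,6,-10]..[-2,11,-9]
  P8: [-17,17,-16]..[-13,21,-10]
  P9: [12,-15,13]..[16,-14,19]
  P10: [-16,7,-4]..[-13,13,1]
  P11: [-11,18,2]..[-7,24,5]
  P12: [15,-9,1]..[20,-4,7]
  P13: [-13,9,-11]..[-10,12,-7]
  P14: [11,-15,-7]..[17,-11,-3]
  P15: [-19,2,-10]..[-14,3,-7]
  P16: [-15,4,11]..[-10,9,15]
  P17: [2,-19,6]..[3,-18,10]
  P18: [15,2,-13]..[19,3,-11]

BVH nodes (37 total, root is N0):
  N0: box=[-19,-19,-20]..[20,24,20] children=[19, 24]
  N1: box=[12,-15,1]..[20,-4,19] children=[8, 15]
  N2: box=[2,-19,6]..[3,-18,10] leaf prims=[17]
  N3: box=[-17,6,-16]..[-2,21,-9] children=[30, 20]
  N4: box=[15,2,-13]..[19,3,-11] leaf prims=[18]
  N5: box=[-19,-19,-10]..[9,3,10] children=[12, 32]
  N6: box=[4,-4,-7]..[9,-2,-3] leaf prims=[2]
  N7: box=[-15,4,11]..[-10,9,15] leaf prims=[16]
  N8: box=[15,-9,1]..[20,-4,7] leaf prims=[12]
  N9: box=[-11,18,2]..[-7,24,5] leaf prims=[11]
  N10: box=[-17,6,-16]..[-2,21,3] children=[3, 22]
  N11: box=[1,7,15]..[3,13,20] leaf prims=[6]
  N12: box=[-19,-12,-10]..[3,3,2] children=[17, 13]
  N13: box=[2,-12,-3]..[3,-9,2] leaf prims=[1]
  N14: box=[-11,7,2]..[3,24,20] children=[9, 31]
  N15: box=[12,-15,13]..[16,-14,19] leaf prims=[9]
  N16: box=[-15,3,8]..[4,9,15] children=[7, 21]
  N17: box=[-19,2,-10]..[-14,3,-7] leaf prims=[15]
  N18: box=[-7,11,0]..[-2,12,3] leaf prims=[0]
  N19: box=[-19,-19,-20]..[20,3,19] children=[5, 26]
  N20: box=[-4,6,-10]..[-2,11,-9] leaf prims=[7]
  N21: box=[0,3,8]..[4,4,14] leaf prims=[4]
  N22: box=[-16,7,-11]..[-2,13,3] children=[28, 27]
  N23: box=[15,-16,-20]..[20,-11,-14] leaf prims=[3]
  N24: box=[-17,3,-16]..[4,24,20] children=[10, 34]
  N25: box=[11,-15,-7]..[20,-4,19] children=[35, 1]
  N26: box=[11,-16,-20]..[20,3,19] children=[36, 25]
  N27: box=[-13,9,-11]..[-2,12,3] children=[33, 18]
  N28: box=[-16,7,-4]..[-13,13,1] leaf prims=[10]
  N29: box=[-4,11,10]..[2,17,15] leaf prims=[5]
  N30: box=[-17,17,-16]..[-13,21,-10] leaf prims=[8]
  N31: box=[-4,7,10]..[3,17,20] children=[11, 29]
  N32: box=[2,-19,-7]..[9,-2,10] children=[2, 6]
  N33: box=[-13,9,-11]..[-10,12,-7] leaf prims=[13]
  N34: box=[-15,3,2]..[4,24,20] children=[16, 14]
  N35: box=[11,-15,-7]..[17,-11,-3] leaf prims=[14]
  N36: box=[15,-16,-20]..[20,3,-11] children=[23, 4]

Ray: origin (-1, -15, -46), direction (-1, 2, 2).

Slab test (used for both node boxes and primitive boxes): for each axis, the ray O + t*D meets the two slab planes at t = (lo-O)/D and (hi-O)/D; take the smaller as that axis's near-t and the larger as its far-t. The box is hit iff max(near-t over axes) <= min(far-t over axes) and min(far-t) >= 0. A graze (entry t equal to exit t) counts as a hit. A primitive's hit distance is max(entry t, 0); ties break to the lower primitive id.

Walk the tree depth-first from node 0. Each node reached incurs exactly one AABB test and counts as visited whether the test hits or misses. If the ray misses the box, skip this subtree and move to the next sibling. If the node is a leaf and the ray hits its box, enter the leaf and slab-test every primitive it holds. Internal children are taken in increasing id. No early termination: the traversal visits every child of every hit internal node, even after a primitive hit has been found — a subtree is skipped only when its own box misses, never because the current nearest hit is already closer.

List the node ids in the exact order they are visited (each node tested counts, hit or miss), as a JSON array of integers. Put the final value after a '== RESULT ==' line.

Trace the traversal:
N0 x:[-21,18] y:[-2,39/2] z:[13,33] -> hit [13,18], descend [19, 24]
  N19 x:[-21,18] y:[-2,9] z:[13,65/2] -> miss, prune
  N24 x:[-5,16] y:[9,39/2] z:[15,33] -> hit [15,16], descend [10, 34]
    N10 x:[1,16] y:[21/2,18] z:[15,49/2] -> hit [15,16], descend [3, 22]
      N3 x:[1,16] y:[21/2,18] z:[15,37/2] -> hit [15,16], descend [20, 30]
        N20 x:[1,3] y:[21/2,13] z:[18,37/2] -> miss, prune
        N30 x:[12,16] y:[16,18] z:[15,18] -> hit [16,16] leaf, test {P8@t=16}
      N22 x:[1,15] y:[11,14] z:[35/2,49/2] -> miss, prune
    N34 x:[-5,14] y:[9,39/2] z:[24,33] -> miss, prune

9 AABB tests over nodes [0, 19, 24, 10, 3, 20, 30, 22, 34]; 1 leaf entered; closest P8.

== RESULT ==
[0, 19, 24, 10, 3, 20, 30, 22, 34]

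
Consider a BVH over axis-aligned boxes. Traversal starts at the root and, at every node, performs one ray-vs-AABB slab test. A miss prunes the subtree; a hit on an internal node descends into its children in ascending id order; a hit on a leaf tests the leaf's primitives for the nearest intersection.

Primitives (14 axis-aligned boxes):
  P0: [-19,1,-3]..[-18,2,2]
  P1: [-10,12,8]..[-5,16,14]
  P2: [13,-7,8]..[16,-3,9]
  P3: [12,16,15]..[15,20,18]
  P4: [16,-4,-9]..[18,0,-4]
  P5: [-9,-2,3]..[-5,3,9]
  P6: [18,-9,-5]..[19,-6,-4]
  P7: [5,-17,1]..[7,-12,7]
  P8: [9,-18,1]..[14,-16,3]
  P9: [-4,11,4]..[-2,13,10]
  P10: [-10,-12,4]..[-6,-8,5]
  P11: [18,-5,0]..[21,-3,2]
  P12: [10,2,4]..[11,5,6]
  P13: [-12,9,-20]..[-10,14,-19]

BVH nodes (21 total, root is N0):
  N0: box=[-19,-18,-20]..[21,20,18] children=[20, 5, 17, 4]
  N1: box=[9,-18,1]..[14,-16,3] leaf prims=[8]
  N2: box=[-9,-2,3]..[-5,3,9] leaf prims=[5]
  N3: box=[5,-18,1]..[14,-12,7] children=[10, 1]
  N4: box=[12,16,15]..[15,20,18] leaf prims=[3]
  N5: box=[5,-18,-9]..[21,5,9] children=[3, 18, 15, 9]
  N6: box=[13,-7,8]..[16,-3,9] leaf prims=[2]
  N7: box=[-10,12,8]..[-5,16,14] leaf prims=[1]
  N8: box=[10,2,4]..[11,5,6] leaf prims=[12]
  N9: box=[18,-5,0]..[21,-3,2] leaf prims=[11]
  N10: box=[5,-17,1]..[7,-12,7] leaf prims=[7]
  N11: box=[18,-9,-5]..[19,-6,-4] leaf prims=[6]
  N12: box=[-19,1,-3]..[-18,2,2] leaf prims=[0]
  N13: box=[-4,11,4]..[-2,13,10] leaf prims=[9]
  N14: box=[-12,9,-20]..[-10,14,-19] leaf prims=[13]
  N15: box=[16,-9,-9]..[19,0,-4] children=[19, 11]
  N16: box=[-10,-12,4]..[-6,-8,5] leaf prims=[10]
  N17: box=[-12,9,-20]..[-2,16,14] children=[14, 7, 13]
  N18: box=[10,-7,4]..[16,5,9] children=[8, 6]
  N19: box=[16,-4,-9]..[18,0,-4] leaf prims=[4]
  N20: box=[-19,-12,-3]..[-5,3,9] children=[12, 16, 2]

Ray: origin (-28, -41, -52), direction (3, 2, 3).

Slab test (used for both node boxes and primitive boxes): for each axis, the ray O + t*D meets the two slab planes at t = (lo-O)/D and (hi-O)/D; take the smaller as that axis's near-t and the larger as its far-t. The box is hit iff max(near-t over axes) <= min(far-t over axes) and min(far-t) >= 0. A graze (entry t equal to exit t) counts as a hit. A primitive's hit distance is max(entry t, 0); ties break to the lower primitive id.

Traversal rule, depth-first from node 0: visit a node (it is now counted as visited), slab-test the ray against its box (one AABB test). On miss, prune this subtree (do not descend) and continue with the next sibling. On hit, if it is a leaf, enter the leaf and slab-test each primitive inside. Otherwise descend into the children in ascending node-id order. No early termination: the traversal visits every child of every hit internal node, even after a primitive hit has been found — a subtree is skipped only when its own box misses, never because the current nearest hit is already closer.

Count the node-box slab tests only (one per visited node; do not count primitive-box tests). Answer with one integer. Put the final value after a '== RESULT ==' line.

Walk:
N0 x:[3,49/3] y:[23/2,61/2] z:[32/3,70/3] -> hit [23/2,49/3], descend [4, 5, 17, 20]
  N4 x:[40/3,43/3] y:[57/2,61/2] z:[67/3,70/3] -> miss, prune
  N5 x:[11,49/3] y:[23/2,23] z:[43/3,61/3] -> hit [43/3,49/3], descend [3, 9, 15, 18]
    N3 x:[11,14] y:[23/2,29/2] z:[53/3,59/3] -> miss, prune
    N9 x:[46/3,49/3] y:[18,19] z:[52/3,18] -> miss, prune
    N15 x:[44/3,47/3] y:[16,41/2] z:[43/3,16] -> miss, prune
    N18 x:[38/3,44/3] y:[17,23] z:[56/3,61/3] -> miss, prune
  N17 x:[16/3,26/3] y:[25,57/2] z:[32/3,22] -> miss, prune
  N20 x:[3,23/3] y:[29/2,22] z:[49/3,61/3] -> miss, prune

Summary -> nodes [0, 4, 5, 3, 9, 15, 18, 17, 20]; box-tests=9; leaf-entries=0; first=miss

== RESULT ==
9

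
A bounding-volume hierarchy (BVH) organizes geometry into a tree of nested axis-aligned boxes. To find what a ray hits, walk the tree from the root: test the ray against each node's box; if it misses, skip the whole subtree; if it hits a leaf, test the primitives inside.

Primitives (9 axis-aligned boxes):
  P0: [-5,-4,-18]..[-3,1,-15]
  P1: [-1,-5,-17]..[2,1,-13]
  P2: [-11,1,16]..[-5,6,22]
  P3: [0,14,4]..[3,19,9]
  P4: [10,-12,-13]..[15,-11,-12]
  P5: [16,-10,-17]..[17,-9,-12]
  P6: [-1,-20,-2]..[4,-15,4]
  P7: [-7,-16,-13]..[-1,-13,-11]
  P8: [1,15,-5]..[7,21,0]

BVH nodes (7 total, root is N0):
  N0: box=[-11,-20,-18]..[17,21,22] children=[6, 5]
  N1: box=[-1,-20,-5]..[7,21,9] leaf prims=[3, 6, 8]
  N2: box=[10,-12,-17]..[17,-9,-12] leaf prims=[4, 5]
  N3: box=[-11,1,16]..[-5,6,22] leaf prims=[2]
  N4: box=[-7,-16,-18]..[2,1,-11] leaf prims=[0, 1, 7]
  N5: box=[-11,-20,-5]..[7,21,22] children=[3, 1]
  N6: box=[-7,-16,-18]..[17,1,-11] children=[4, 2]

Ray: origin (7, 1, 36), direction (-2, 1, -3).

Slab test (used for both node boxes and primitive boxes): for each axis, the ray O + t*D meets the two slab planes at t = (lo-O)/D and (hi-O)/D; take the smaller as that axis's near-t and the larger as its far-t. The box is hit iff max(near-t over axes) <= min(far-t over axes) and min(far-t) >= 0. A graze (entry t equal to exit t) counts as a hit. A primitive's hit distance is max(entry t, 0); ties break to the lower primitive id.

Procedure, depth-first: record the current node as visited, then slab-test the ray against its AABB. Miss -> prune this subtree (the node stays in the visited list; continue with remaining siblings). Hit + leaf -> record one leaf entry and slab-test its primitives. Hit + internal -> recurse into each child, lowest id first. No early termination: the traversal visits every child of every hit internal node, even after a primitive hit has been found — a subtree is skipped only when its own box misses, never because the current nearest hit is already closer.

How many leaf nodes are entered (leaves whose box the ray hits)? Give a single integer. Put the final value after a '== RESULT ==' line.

Traverse from the root:
N0 x:[-5,9] y:[-21,20] z:[14/3,18] -> hit [14/3,9], descend [5, 6]
  N5 x:[0,9] y:[-21,20] z:[14/3,41/3] -> hit [14/3,9], descend [1, 3]
    N1 x:[0,4] y:[-21,20] z:[9,41/3] -> miss, prune
    N3 x:[6,9] y:[0,5] z:[14/3,20/3] -> miss, prune
  N6 x:[-5,7] y:[-17,0] z:[47/3,18] -> miss, prune

Summary -> nodes [0, 5, 1, 3, 6]; box-tests=5; leaf-entries=0; first=miss

== RESULT ==
0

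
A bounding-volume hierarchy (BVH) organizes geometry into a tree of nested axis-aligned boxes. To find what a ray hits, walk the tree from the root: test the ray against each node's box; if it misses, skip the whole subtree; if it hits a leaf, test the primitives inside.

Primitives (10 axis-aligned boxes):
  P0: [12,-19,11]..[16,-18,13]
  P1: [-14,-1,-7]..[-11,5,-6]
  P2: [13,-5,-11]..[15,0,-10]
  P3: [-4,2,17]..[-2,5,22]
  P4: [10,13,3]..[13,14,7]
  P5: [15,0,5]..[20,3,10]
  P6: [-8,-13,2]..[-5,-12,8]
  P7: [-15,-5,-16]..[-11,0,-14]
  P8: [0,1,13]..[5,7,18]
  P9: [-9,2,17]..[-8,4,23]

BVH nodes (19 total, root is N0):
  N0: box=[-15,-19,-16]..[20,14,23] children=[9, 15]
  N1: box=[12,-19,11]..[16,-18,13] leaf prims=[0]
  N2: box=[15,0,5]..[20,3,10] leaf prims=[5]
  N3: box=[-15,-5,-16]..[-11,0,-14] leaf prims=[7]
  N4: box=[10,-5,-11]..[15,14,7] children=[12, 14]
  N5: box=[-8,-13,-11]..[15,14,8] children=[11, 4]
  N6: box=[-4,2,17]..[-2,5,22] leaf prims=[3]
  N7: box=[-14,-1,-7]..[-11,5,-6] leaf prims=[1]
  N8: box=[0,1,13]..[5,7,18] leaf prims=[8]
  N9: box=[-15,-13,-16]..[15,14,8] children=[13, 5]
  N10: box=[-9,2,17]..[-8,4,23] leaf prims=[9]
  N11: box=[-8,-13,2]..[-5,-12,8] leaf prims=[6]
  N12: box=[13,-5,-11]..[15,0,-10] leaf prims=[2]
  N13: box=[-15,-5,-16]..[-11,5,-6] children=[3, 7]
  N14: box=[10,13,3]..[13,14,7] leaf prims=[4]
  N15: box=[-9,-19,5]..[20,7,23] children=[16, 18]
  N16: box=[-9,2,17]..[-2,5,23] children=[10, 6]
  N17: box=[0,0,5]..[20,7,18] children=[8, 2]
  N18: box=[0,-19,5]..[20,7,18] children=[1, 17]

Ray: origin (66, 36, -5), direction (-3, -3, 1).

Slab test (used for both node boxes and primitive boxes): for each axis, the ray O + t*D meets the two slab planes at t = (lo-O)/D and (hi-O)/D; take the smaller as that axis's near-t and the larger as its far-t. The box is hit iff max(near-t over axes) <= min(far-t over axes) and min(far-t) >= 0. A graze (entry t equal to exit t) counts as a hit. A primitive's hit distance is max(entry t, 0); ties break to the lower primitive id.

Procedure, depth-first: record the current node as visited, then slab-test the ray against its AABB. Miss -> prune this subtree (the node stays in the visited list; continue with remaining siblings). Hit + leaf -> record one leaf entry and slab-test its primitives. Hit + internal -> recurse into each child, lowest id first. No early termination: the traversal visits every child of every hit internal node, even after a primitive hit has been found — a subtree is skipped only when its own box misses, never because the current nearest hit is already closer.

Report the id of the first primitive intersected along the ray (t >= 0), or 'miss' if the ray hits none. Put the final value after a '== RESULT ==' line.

Traverse from the root:
N0 x:[46/3,27] y:[22/3,55/3] z:[-11,28] -> hit [46/3,55/3], descend [9, 15]
  N9 x:[17,27] y:[22/3,49/3] z:[-11,13] -> miss, prune
  N15 x:[46/3,25] y:[29/3,55/3] z:[10,28] -> hit [46/3,55/3], descend [16, 18]
    N16 x:[68/3,25] y:[31/3,34/3] z:[22,28] -> miss, prune
    N18 x:[46/3,22] y:[29/3,55/3] z:[10,23] -> hit [46/3,55/3], descend [1, 17]
      N1 x:[50/3,18] y:[18,55/3] z:[16,18] -> hit [18,18] leaf, test {P0@t=18}
      N17 x:[46/3,22] y:[29/3,12] z:[10,23] -> miss, prune

Visited [0, 9, 15, 16, 18, 1, 17]. Tests: 7 box, 1 leaf. Nearest: P0.

== RESULT ==
0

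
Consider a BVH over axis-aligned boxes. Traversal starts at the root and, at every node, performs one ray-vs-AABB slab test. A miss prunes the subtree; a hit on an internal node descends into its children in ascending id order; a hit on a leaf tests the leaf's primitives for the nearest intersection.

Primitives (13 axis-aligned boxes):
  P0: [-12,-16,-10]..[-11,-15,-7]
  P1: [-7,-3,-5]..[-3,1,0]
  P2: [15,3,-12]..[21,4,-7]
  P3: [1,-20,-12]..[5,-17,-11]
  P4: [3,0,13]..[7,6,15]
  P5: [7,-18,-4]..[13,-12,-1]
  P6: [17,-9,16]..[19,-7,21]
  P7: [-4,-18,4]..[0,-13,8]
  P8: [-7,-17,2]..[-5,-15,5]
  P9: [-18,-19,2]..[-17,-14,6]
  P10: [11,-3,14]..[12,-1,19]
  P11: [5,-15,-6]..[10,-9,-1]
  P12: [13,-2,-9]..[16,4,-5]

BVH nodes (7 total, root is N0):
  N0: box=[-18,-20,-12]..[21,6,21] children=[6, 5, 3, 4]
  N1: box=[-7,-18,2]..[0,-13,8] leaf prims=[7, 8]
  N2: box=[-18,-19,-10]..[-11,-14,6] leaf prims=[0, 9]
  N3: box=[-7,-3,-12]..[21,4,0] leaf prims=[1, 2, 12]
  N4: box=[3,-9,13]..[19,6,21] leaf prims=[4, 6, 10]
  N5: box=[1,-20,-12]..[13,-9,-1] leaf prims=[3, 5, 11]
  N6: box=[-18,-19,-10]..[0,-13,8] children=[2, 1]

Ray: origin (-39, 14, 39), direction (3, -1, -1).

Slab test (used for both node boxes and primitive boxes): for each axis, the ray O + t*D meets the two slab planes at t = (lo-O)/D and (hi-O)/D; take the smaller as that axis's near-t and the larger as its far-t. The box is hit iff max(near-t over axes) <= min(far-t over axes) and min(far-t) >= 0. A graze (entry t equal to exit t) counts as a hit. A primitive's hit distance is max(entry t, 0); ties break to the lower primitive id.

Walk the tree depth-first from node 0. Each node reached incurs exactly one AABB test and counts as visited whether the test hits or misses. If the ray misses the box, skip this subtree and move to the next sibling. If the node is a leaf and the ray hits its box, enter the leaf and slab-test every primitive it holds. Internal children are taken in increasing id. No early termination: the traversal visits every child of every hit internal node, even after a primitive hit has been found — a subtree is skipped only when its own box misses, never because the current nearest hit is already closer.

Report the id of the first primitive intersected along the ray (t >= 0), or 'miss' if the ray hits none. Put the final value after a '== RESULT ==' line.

Walk:
N0 x:[7,20] y:[8,34] z:[18,51] -> hit [18,20], descend [3, 4, 5, 6]
  N3 x:[32/3,20] y:[10,17] z:[39,51] -> miss, prune
  N4 x:[14,58/3] y:[8,23] z:[18,26] -> hit [18,58/3] leaf, test {P4(miss), P6(miss), P10(miss)}
  N5 x:[40/3,52/3] y:[23,34] z:[40,51] -> miss, prune
  N6 x:[7,13] y:[27,33] z:[31,49] -> miss, prune

Visited [0, 3, 4, 5, 6]. Tests: 5 box, 1 leaf. Nearest: miss.

== RESULT ==
miss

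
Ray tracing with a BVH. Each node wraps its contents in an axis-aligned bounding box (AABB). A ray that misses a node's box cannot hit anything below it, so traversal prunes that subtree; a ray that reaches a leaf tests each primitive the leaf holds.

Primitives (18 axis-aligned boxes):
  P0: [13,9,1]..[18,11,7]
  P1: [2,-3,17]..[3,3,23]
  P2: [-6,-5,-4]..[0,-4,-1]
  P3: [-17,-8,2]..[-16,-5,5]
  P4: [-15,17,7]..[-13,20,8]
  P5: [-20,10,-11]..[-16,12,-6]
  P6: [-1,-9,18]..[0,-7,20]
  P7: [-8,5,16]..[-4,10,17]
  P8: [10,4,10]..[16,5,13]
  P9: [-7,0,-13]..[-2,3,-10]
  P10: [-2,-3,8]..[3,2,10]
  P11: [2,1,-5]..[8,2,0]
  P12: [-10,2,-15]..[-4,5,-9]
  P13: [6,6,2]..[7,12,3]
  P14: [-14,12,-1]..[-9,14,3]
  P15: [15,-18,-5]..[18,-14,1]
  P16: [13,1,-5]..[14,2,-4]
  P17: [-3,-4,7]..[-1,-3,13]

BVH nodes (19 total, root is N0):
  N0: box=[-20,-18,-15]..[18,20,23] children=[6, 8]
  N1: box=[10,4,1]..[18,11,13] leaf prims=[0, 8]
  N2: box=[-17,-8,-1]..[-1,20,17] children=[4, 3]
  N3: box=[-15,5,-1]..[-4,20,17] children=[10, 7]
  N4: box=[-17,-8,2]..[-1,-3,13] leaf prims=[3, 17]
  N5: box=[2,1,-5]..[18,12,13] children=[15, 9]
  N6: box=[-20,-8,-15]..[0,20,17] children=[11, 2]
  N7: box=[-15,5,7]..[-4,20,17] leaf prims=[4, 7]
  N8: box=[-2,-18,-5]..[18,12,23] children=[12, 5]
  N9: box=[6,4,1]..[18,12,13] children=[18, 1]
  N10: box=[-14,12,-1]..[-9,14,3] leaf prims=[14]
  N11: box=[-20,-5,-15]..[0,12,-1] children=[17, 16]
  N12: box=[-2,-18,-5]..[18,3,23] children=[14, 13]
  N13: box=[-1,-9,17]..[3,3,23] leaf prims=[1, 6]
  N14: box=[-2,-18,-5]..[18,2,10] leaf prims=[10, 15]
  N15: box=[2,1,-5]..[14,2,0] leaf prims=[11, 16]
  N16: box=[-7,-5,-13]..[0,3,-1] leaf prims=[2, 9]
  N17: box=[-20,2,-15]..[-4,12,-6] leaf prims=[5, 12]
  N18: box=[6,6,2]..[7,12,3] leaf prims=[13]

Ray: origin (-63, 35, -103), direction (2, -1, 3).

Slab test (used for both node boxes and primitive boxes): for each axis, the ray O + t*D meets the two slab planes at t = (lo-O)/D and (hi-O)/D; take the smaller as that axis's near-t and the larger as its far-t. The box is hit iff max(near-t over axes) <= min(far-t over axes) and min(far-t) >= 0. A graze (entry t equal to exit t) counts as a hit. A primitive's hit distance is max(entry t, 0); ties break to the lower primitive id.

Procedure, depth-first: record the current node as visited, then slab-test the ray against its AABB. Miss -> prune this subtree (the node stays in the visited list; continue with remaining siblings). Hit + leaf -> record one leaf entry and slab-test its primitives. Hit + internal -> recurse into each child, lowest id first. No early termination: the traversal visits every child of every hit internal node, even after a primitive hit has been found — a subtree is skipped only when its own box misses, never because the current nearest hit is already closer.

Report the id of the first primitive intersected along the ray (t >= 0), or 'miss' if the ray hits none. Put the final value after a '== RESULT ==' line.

Walk:
N0 x:[43/2,81/2] y:[15,53] z:[88/3,42] -> hit [88/3,81/2], descend [6, 8]
  N6 x:[43/2,63/2] y:[15,43] z:[88/3,40] -> hit [88/3,63/2], descend [2, 11]
    N2 x:[23,31] y:[15,43] z:[34,40] -> miss, prune
    N11 x:[43/2,63/2] y:[23,40] z:[88/3,34] -> hit [88/3,63/2], descend [16, 17]
      N16 x:[28,63/2] y:[32,40] z:[30,34] -> miss, prune
      N17 x:[43/2,59/2] y:[23,33] z:[88/3,97/3] -> hit [88/3,59/2] leaf, test {P5(miss), P12(miss)}
  N8 x:[61/2,81/2] y:[23,53] z:[98/3,42] -> hit [98/3,81/2], descend [5, 12]
    N5 x:[65/2,81/2] y:[23,34] z:[98/3,116/3] -> hit [98/3,34], descend [9, 15]
      N9 x:[69/2,81/2] y:[23,31] z:[104/3,116/3] -> miss, prune
      N15 x:[65/2,77/2] y:[33,34] z:[98/3,103/3] -> hit [33,34] leaf, test {P11@t=33, P16(miss)}
    N12 x:[61/2,81/2] y:[32,53] z:[98/3,42] -> hit [98/3,81/2], descend [13, 14]
      N13 x:[31,33] y:[32,44] z:[40,42] -> miss, prune
      N14 x:[61/2,81/2] y:[33,53] z:[98/3,113/3] -> hit [33,113/3] leaf, test {P10(miss), P15(miss)}

Visited [0, 6, 2, 11, 16, 17, 8, 5, 9, 15, 12, 13, 14]. Tests: 13 box, 3 leaf. Nearest: P11.

== RESULT ==
11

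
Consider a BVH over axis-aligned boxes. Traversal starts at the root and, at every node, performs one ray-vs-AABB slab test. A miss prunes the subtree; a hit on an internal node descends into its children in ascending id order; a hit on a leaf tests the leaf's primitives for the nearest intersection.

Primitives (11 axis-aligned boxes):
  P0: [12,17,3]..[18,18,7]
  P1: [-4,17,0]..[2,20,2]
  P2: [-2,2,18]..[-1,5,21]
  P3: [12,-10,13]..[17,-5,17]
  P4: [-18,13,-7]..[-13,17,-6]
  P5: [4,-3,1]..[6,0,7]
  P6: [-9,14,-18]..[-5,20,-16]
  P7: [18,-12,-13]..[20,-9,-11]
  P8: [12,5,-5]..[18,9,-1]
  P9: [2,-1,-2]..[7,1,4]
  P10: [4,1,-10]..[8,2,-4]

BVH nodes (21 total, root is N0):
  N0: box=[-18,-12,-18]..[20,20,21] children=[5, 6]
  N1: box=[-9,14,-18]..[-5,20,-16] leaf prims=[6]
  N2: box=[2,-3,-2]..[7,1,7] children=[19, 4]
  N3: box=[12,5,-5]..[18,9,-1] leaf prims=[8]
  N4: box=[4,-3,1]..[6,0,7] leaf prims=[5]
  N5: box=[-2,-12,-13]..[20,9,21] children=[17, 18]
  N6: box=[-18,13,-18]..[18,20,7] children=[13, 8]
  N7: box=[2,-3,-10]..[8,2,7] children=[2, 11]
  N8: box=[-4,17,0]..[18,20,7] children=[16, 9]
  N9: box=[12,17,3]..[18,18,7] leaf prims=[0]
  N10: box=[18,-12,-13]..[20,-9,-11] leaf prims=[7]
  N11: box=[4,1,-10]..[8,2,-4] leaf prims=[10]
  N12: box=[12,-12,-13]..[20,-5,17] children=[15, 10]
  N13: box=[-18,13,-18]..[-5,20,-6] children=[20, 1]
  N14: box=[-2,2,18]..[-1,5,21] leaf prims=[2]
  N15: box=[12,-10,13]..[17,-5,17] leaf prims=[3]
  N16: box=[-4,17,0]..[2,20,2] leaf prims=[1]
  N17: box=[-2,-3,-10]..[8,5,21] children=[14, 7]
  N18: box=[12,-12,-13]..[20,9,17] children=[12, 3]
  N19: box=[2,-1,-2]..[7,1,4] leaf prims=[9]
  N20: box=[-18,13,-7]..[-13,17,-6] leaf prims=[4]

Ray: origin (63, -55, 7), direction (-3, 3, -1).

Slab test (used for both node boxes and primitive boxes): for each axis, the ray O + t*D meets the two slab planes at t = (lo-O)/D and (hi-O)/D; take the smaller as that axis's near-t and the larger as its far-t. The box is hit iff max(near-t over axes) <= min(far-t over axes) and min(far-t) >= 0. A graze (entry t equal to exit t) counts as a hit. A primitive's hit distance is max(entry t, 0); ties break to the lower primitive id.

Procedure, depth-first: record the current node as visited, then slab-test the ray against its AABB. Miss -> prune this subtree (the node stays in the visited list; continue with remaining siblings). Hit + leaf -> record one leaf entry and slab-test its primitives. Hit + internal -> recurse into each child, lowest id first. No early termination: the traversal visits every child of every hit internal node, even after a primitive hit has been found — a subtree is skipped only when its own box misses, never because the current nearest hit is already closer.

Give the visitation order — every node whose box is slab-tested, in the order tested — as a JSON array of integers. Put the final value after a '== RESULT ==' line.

Walk:
N0 x:[43/3,27] y:[43/3,25] z:[-14,25] -> hit [43/3,25], descend [5, 6]
  N5 x:[43/3,65/3] y:[43/3,64/3] z:[-14,20] -> hit [43/3,20], descend [17, 18]
    N17 x:[55/3,65/3] y:[52/3,20] z:[-14,17] -> miss, prune
    N18 x:[43/3,17] y:[43/3,64/3] z:[-10,20] -> hit [43/3,17], descend [3, 12]
      N3 x:[15,17] y:[20,64/3] z:[8,12] -> miss, prune
      N12 x:[43/3,17] y:[43/3,50/3] z:[-10,20] -> hit [43/3,50/3], descend [10, 15]
        N10 x:[43/3,15] y:[43/3,46/3] z:[18,20] -> miss, prune
        N15 x:[46/3,17] y:[15,50/3] z:[-10,-6] -> miss, prune
  N6 x:[15,27] y:[68/3,25] z:[0,25] -> hit [68/3,25], descend [8, 13]
    N8 x:[15,67/3] y:[24,25] z:[0,7] -> miss, prune
    N13 x:[68/3,27] y:[68/3,25] z:[13,25] -> hit [68/3,25], descend [1, 20]
      N1 x:[68/3,24] y:[23,25] z:[23,25] -> hit [23,24] leaf, test {P6@t=23}
      N20 x:[76/3,27] y:[68/3,24] z:[13,14] -> miss, prune

Summary -> nodes [0, 5, 17, 18, 3, 12, 10, 15, 6, 8, 13, 1, 20]; box-tests=13; leaf-entries=1; first=P6

== RESULT ==
[0, 5, 17, 18, 3, 12, 10, 15, 6, 8, 13, 1, 20]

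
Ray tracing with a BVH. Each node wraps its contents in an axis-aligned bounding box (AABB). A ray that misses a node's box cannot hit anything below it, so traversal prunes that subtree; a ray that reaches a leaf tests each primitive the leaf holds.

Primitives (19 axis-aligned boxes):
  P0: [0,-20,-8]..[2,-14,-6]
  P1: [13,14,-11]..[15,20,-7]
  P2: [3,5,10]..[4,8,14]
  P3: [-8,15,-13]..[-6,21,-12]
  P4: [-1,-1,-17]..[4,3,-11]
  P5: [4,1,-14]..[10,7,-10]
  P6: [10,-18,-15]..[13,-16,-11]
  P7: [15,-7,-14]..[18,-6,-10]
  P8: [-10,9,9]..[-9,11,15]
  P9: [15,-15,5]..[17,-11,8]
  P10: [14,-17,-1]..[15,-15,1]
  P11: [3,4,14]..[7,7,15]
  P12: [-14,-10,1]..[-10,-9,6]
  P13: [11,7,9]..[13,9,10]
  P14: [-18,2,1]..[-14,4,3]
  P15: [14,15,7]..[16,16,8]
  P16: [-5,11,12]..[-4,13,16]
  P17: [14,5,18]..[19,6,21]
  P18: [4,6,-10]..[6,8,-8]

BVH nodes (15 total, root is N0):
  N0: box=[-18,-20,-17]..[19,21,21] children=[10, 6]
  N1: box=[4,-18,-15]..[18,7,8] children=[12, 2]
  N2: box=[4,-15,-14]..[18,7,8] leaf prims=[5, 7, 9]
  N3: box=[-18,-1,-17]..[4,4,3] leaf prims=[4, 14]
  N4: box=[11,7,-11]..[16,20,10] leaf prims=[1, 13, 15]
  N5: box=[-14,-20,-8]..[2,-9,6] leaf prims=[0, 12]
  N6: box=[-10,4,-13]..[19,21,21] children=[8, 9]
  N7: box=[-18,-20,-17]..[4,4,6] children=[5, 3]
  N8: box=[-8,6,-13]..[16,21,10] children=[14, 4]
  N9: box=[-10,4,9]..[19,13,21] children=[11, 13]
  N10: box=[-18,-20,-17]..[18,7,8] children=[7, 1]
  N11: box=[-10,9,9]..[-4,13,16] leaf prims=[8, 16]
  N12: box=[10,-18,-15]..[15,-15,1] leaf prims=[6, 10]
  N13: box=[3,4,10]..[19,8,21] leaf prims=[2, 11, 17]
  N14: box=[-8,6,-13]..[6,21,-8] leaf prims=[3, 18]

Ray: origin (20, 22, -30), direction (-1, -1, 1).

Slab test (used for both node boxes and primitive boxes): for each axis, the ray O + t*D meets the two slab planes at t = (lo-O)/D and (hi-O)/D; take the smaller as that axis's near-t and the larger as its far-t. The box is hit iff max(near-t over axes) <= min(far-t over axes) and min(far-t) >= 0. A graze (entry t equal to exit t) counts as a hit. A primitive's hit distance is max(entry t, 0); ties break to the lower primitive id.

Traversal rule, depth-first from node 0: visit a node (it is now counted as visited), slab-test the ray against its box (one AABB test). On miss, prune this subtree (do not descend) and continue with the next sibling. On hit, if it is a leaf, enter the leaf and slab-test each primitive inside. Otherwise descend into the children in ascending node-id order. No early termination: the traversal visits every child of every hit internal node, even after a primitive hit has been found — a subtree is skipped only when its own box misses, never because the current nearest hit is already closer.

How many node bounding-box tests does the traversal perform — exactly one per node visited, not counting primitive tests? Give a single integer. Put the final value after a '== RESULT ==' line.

Walk:
N0 x:[1,38] y:[1,42] z:[13,51] -> hit [13,38], descend [6, 10]
  N6 x:[1,30] y:[1,18] z:[17,51] -> hit [17,18], descend [8, 9]
    N8 x:[4,28] y:[1,16] z:[17,40] -> miss, prune
    N9 x:[1,30] y:[9,18] z:[39,51] -> miss, prune
  N10 x:[2,38] y:[15,42] z:[13,38] -> hit [15,38], descend [1, 7]
    N1 x:[2,16] y:[15,40] z:[15,38] -> hit [15,16], descend [2, 12]
      N2 x:[2,16] y:[15,37] z:[16,38] -> hit [16,16] leaf, test {P5@t=16, P7(miss), P9(miss)}
      N12 x:[5,10] y:[37,40] z:[15,31] -> miss, prune
    N7 x:[16,38] y:[18,42] z:[13,36] -> hit [18,36], descend [3, 5]
      N3 x:[16,38] y:[18,23] z:[13,33] -> hit [18,23] leaf, test {P4@t=19, P14(miss)}
      N5 x:[18,34] y:[31,42] z:[22,36] -> hit [31,34] leaf, test {P0(miss), P12@t=31}

order=[0, 6, 8, 9, 10, 1, 2, 12, 7, 3, 5]  |boxes|=11  |leaves|=3  hit=P5

== RESULT ==
11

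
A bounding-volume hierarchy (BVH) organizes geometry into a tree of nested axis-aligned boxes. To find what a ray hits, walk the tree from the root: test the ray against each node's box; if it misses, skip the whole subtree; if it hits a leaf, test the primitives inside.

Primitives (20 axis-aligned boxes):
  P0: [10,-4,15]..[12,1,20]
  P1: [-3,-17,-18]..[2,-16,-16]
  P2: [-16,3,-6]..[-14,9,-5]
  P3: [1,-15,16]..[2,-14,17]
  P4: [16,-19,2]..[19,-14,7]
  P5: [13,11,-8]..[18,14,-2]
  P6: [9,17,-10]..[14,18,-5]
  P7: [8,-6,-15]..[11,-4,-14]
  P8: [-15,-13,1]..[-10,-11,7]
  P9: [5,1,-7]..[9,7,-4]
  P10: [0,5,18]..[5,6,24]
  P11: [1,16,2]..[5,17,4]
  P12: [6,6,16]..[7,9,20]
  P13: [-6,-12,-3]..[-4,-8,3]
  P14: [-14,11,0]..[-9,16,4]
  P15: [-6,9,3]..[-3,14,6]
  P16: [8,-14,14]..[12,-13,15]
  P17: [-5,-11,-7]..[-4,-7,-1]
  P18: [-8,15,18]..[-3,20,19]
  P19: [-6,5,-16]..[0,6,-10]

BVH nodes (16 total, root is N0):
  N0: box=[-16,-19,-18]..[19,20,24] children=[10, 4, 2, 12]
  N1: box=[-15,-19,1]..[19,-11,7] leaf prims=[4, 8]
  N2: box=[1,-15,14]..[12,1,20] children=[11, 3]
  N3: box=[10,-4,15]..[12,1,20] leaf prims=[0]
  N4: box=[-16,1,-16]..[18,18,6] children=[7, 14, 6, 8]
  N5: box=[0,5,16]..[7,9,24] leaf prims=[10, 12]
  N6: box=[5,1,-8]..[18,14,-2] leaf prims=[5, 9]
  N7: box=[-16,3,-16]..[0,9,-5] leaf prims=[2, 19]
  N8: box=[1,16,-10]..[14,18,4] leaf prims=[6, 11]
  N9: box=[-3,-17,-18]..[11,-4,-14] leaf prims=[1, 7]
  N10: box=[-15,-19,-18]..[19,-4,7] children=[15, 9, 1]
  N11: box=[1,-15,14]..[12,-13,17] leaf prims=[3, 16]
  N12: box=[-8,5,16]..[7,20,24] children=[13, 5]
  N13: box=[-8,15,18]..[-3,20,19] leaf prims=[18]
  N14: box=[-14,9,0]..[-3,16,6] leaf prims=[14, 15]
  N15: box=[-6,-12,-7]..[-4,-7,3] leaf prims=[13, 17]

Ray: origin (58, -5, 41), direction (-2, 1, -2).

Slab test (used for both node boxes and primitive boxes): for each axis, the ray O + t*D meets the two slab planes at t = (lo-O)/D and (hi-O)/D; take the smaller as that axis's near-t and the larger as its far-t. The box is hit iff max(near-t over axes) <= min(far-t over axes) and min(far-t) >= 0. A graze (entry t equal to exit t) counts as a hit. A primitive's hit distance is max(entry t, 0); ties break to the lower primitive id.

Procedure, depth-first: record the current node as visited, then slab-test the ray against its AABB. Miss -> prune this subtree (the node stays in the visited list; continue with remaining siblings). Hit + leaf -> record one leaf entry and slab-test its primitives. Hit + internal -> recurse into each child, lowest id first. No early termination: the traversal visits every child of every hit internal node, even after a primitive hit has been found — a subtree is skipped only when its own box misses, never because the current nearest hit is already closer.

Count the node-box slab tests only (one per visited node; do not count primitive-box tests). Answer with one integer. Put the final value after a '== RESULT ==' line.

Trace the traversal:
N0 x:[39/2,37] y:[-14,25] z:[17/2,59/2] -> hit [39/2,25], descend [2, 4, 10, 12]
  N2 x:[23,57/2] y:[-10,6] z:[21/2,27/2] -> miss, prune
  N4 x:[20,37] y:[6,23] z:[35/2,57/2] -> hit [20,23], descend [6, 7, 8, 14]
    N6 x:[20,53/2] y:[6,19] z:[43/2,49/2] -> miss, prune
    N7 x:[29,37] y:[8,14] z:[23,57/2] -> miss, prune
    N8 x:[22,57/2] y:[21,23] z:[37/2,51/2] -> hit [22,23] leaf, test {P6@t=23, P11(miss)}
    N14 x:[61/2,36] y:[14,21] z:[35/2,41/2] -> miss, prune
  N10 x:[39/2,73/2] y:[-14,1] z:[17,59/2] -> miss, prune
  N12 x:[51/2,33] y:[10,25] z:[17/2,25/2] -> miss, prune

9 AABB tests over nodes [0, 2, 4, 6, 7, 8, 14, 10, 12]; 1 leaf entered; closest P6.

== RESULT ==
9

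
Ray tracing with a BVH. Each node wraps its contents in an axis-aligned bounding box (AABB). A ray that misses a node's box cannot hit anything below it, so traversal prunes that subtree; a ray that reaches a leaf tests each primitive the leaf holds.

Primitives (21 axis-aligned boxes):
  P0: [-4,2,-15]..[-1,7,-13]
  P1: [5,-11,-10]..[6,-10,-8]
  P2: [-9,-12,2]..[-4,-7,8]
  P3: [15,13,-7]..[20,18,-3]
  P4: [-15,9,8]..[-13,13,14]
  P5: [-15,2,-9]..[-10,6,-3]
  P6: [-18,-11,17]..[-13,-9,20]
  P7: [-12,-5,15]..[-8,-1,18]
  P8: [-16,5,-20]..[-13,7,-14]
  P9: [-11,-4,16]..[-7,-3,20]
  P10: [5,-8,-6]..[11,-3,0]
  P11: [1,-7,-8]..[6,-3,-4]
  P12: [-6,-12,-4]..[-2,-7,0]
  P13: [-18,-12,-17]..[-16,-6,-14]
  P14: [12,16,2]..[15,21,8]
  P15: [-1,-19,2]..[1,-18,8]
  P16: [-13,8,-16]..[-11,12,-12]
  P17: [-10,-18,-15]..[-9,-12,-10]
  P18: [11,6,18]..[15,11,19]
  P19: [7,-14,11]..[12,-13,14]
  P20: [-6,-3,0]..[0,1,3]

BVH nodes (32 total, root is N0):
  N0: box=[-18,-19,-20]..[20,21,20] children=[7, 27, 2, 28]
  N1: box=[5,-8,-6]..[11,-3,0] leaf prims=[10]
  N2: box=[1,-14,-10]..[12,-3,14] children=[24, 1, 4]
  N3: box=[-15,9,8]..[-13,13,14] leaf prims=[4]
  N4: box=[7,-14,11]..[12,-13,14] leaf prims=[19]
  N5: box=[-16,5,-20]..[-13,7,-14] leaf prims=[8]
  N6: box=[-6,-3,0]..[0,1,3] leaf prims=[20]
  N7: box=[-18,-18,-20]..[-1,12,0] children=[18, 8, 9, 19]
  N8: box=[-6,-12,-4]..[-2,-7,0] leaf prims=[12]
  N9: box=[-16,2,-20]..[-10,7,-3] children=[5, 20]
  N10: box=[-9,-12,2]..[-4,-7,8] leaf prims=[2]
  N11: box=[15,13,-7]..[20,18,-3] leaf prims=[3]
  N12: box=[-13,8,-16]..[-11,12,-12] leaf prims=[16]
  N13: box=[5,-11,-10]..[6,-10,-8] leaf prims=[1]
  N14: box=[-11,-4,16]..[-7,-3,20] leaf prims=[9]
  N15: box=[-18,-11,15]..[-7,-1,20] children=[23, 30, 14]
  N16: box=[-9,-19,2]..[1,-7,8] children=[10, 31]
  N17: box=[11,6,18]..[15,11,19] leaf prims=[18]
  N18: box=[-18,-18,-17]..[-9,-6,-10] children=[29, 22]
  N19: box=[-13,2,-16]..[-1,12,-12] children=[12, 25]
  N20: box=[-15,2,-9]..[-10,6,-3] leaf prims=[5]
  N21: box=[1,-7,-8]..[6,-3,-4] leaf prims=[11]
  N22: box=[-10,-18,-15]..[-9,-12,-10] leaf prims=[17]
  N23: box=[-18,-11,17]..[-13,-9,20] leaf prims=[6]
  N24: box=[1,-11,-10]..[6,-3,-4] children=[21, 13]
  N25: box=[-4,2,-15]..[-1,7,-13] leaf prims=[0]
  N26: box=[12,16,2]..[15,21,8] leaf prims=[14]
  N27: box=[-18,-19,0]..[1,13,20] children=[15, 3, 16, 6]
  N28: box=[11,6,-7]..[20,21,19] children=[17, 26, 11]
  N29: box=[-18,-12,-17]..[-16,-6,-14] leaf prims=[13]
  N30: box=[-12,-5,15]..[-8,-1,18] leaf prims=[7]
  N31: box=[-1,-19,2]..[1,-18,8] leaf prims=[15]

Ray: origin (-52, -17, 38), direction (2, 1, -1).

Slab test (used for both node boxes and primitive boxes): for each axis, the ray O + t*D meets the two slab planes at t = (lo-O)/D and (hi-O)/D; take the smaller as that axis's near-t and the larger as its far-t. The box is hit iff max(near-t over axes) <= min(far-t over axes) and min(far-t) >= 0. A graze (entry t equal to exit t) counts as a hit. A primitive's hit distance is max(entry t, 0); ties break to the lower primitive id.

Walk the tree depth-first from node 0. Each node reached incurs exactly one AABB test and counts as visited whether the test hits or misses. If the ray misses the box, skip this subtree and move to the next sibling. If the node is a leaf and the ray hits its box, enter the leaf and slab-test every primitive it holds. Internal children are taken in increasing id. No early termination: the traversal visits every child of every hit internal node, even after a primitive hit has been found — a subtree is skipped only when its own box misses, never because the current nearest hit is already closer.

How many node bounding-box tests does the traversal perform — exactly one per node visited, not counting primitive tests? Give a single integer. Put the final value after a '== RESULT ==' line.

Walk:
N0 x:[17,36] y:[-2,38] z:[18,58] -> hit [18,36], descend [2, 7, 27, 28]
  N2 x:[53/2,32] y:[3,14] z:[24,48] -> miss, prune
  N7 x:[17,51/2] y:[-1,29] z:[38,58] -> miss, prune
  N27 x:[17,53/2] y:[-2,30] z:[18,38] -> hit [18,53/2], descend [3, 6, 15, 16]
    N3 x:[37/2,39/2] y:[26,30] z:[24,30] -> miss, prune
    N6 x:[23,26] y:[14,18] z:[35,38] -> miss, prune
    N15 x:[17,45/2] y:[6,16] z:[18,23] -> miss, prune
    N16 x:[43/2,53/2] y:[-2,10] z:[30,36] -> miss, prune
  N28 x:[63/2,36] y:[23,38] z:[19,45] -> hit [63/2,36], descend [11, 17, 26]
    N11 x:[67/2,36] y:[30,35] z:[41,45] -> miss, prune
    N17 x:[63/2,67/2] y:[23,28] z:[19,20] -> miss, prune
    N26 x:[32,67/2] y:[33,38] z:[30,36] -> hit [33,67/2] leaf, test {P14@t=33}

Visited [0, 2, 7, 27, 3, 6, 15, 16, 28, 11, 17, 26]. Tests: 12 box, 1 leaf. Nearest: P14.

== RESULT ==
12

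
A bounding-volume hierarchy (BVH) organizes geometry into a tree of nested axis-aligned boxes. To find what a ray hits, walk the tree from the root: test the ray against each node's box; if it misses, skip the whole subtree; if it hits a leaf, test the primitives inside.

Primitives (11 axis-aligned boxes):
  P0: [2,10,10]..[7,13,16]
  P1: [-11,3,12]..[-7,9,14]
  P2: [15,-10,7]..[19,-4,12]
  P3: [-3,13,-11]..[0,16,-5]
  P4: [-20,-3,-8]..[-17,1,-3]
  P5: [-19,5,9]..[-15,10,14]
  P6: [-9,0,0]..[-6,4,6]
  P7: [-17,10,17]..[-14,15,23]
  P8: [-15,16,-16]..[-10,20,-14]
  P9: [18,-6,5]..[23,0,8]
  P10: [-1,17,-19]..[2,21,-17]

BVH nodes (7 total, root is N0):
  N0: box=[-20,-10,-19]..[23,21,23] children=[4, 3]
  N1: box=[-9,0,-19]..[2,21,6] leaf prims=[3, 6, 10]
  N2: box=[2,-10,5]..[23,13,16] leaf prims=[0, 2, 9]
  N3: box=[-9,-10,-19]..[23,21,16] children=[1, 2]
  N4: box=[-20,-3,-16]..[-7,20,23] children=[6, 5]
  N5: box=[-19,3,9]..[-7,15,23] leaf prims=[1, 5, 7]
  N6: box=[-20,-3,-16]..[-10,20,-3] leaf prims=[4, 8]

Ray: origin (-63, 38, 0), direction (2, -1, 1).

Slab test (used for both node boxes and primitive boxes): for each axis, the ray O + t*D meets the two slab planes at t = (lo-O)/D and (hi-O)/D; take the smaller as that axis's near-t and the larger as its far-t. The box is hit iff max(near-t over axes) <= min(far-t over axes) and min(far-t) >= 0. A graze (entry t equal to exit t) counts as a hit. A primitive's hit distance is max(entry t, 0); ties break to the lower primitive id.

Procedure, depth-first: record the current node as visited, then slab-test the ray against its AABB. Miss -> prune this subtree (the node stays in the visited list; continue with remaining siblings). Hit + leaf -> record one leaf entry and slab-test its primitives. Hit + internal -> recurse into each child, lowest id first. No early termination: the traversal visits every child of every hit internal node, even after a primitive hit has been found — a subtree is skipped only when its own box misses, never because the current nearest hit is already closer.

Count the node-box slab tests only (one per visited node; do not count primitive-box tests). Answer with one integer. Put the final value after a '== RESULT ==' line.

Trace the traversal:
N0 x:[43/2,43] y:[17,48] z:[-19,23] -> hit [43/2,23], descend [3, 4]
  N3 x:[27,43] y:[17,48] z:[-19,16] -> miss, prune
  N4 x:[43/2,28] y:[18,41] z:[-16,23] -> hit [43/2,23], descend [5, 6]
    N5 x:[22,28] y:[23,35] z:[9,23] -> hit [23,23] leaf, test {P1(miss), P5(miss), P7@t=23}
    N6 x:[43/2,53/2] y:[18,41] z:[-16,-3] -> miss, prune

Visited [0, 3, 4, 5, 6]. Tests: 5 box, 1 leaf. Nearest: P7.

== RESULT ==
5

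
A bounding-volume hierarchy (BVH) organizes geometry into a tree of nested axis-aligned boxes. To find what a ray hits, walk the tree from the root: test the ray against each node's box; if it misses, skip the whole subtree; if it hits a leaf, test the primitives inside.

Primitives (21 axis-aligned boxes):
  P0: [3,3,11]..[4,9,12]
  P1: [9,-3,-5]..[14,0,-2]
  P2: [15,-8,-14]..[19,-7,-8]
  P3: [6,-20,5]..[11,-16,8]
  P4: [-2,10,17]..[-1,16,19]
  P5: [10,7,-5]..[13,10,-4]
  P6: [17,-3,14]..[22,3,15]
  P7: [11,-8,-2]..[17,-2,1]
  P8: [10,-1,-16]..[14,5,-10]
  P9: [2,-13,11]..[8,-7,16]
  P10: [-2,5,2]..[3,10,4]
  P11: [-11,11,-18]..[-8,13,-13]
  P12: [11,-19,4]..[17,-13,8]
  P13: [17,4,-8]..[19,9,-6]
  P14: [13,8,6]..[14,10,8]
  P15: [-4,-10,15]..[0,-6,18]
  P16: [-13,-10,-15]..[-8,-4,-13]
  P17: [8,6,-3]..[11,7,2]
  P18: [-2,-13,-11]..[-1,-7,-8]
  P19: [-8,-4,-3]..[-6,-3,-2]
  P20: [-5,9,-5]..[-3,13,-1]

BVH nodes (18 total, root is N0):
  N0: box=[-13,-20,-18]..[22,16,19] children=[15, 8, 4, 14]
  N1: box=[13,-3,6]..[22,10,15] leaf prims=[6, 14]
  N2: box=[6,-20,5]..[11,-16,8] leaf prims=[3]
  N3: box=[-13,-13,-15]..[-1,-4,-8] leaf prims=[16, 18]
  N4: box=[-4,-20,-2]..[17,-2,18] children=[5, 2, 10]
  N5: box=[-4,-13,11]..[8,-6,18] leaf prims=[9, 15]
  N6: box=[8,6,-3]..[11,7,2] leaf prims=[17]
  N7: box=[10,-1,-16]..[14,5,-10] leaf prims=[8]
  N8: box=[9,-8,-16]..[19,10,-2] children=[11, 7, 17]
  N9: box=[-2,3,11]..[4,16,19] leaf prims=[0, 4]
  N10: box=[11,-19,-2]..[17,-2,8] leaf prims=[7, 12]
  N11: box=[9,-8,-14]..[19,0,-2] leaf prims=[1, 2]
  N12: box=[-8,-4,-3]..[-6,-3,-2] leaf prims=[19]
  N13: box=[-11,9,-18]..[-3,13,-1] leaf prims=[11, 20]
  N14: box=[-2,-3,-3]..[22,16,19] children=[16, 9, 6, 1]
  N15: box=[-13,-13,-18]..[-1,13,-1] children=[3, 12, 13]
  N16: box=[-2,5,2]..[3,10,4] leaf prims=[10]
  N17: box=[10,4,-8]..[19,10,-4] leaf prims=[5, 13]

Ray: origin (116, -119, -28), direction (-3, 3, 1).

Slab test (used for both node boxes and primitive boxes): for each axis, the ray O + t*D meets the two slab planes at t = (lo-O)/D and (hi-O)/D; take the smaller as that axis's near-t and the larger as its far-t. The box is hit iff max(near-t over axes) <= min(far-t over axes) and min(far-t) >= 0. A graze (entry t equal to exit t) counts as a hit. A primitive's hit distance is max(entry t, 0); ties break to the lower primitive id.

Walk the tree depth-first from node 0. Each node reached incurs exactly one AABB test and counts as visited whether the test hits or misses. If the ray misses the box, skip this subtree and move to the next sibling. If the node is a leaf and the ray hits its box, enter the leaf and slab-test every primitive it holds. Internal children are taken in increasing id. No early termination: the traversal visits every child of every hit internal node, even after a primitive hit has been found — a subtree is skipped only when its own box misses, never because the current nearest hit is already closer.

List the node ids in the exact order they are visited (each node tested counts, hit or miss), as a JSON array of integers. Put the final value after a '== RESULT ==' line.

Traverse from the root:
N0 x:[94/3,43] y:[33,45] z:[10,47] -> hit [33,43], descend [4, 8, 14, 15]
  N4 x:[33,40] y:[33,39] z:[26,46] -> hit [33,39], descend [2, 5, 10]
    N2 x:[35,110/3] y:[33,103/3] z:[33,36] -> miss, prune
    N5 x:[36,40] y:[106/3,113/3] z:[39,46] -> miss, prune
    N10 x:[33,35] y:[100/3,39] z:[26,36] -> hit [100/3,35] leaf, test {P7(miss), P12@t=100/3}
  N8 x:[97/3,107/3] y:[37,43] z:[12,26] -> miss, prune
  N14 x:[94/3,118/3] y:[116/3,45] z:[25,47] -> hit [116/3,118/3], descend [1, 6, 9, 16]
    N1 x:[94/3,103/3] y:[116/3,43] z:[34,43] -> miss, prune
    N6 x:[35,36] y:[125/3,42] z:[25,30] -> miss, prune
    N9 x:[112/3,118/3] y:[122/3,45] z:[39,47] -> miss, prune
    N16 x:[113/3,118/3] y:[124/3,43] z:[30,32] -> miss, prune
  N15 x:[39,43] y:[106/3,44] z:[10,27] -> miss, prune

Visited [0, 4, 2, 5, 10, 8, 14, 1, 6, 9, 16, 15]. Tests: 12 box, 1 leaf. Nearest: P12.

== RESULT ==
[0, 4, 2, 5, 10, 8, 14, 1, 6, 9, 16, 15]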